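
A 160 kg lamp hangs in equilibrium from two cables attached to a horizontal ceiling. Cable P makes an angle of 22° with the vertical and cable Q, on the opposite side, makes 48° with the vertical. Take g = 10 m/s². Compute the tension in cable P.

Angles from the horizontal: cable P is 90° − 22° = 68°, cable Q is 90° − 48° = 42°.
Weight W = 160 × 10 = 1600 N acts straight down.
Horizontal: T_P cos 68° = T_Q cos 42°  →  T_Q = 0.5041 T_P.
Vertical: T_P sin 68° + T_Q sin 42° = 1600.
Substituting the horizontal relation into the vertical equation gives 1.264 T_P = 1600, so T_P = 1265 N.

T_P ≈ 1270 N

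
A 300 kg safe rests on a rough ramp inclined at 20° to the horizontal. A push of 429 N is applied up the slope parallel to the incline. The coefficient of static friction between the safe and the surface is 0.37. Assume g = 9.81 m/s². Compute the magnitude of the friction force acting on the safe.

Axes along / perpendicular to the incline. W sin 20° = 1007 N down-slope; W cos 20° = 2766 N into the surface.
Perpendicular: N = W cos 20° − P sin 0° = 2766 − 0 = 2766 N.
Along incline: P cos 0° + f = W sin 20° (friction acts up-slope) → f = 1007 − 429 = 577.6 N.
|f| = 577.6 N ≤ μN = 1023 N, so the safe is indeed static.

f ≈ 578 N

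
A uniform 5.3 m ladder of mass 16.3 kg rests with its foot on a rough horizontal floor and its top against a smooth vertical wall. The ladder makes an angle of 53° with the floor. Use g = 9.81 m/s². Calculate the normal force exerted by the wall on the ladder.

N_wall ≈ 60.2 N

Torques about the foot: N_wall · 5.3 sin 53° = 16.3×9.81×2.65 cos 53° → N_wall = 60.248 N.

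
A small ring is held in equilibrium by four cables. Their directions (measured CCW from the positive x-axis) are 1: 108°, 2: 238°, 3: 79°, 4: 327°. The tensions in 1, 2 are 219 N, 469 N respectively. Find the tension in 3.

T_3 ≈ 357 N

Resolve: ΣF_x = 219 cos 108° + 469 cos 238° + T_3 cos 79° + T_4 cos 327° = 0.
        ΣF_y = 219 sin 108° + 469 sin 238° + T_3 sin 79° + T_4 sin 327° = 0.
The known terms sum to (-316.2, -189.5) N, so 0.1908 T_3 + 0.8387 T_4 = 316.2 and 0.9816 T_3 − 0.5446 T_4 = 189.5.
Solving simultaneously: T_3 = 357.1 N, T_4 = 295.8 N.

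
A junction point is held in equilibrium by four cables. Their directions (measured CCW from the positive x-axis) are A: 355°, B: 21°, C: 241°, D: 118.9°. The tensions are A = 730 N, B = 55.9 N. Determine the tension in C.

Resolve: ΣF_x = 730 cos 355° + 55.9 cos 21° + T_C cos 241° + T_D cos 118.9° = 0.
        ΣF_y = 730 sin 355° + 55.9 sin 21° + T_C sin 241° + T_D sin 118.9° = 0.
The known terms sum to (779.4, -43.59) N, so -0.4848 T_C − 0.4833 T_D = -779.4 and -0.8746 T_C + 0.8755 T_D = 43.59.
Solving simultaneously: T_C = 780.6 N, T_D = 829.7 N.

T_C ≈ 781 N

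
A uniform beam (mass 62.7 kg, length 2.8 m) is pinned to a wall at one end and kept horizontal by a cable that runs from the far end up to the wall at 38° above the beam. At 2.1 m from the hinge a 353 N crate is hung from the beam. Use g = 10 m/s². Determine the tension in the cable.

Take torques about the hinge: T sin 38° · 2.8 = 62.7×10×1.4 + 353×2.1 = 1619.1 N·m.
So T = 1619.1 / (0.6157 × 2.8) = 939.23 N.

T ≈ 939 N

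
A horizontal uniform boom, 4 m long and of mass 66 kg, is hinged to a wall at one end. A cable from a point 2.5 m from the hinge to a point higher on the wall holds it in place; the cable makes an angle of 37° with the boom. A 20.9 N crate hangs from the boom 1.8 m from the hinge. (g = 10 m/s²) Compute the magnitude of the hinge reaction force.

|H| ≈ 734 N

Take torques about the hinge: T sin 37° · 2.5 = 66×10×2 + 20.9×1.8 = 1357.6 N·m.
So T = 1357.6 / (0.6018 × 2.5) = 902.35 N.
ΣF_x = 0: H_x = T cos 37° = 720.65 N.
ΣF_y = 0: H_y = (66×10 + 20.9) − T sin 37° = 680.9 − 543.05 = 137.85 N.
|H| = √(H_x² + H_y²) = √((720.65)² + (137.85)²) = 733.72 N.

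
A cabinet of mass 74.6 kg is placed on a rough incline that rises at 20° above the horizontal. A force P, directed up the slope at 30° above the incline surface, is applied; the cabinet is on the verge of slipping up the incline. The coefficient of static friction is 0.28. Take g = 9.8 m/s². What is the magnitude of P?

On the verge of sliding up the incline, friction equals μN and acts down the slope.
Perpendicular: N + P sin 30° = W cos 20° = 687 N.
Along incline: P cos 30° = W sin 20° + μN  with W sin 20° = 250 N.
Solving the pair for P and N: P = 439.8 N, N = 467.1 N (and f = μN = 130.8 N).

P ≈ 440 N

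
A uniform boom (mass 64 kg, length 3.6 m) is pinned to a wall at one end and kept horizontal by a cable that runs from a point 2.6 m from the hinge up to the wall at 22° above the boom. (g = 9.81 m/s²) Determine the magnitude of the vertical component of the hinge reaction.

|H_y| ≈ 193 N

Take torques about the hinge: T sin 22° · 2.6 = 64×9.81×1.8 = 1130.1 N·m.
So T = 1130.1 / (0.3746 × 2.6) = 1160.3 N.
ΣF_y = 0: H_y = (64×9.81) − T sin 22° = 627.84 − 434.66 = 193.18 N.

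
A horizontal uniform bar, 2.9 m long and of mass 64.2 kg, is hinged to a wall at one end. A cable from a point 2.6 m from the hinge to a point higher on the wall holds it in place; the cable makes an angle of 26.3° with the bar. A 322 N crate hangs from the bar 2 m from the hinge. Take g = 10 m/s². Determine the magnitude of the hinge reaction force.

|H| ≈ 1280 N

Take torques about the hinge: T sin 26.3° · 2.6 = 64.2×10×1.45 + 322×2 = 1574.9 N·m.
So T = 1574.9 / (0.4431 × 2.6) = 1367.1 N.
ΣF_x = 0: H_x = T cos 26.3° = 1225.6 N.
ΣF_y = 0: H_y = (64.2×10 + 322) − T sin 26.3° = 964 − 605.73 = 358.27 N.
|H| = √(H_x² + H_y²) = √((1225.6)² + (358.27)²) = 1276.9 N.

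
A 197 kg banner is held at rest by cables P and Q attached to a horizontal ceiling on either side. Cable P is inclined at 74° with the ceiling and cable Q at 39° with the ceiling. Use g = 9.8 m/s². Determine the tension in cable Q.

Weight W = 197 × 9.8 = 1931 N acts straight down.
Horizontal: T_P cos 74° = T_Q cos 39°  →  T_P = 2.819 T_Q.
Vertical: T_P sin 74° + T_Q sin 39° = 1931.
Substituting the horizontal relation into the vertical equation gives 3.34 T_Q = 1931, so T_Q = 578.1 N.

T_Q ≈ 578 N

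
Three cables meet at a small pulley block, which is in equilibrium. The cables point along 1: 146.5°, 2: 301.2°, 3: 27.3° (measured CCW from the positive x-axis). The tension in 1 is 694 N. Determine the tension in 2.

T_2 ≈ 607 N

Resolve: ΣF_x = 694 cos 146.5° + T_2 cos 301.2° + T_3 cos 27.3° = 0.
        ΣF_y = 694 sin 146.5° + T_2 sin 301.2° + T_3 sin 27.3° = 0.
The known terms sum to (-578.7, 383) N, so 0.5180 T_2 + 0.8886 T_3 = 578.7 and -0.8554 T_2 + 0.4586 T_3 = -383.
Solving simultaneously: T_2 = 607.2 N, T_3 = 297.3 N.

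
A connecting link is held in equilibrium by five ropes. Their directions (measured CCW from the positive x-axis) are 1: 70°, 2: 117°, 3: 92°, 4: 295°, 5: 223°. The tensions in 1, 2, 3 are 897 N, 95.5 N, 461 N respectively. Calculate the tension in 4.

Resolve: ΣF_x = 897 cos 70° + 95.5 cos 117° + 461 cos 92° + T_4 cos 295° + T_5 cos 223° = 0.
        ΣF_y = 897 sin 70° + 95.5 sin 117° + 461 sin 92° + T_4 sin 295° + T_5 sin 223° = 0.
The known terms sum to (247.3, 1389) N, so 0.4226 T_4 − 0.7314 T_5 = -247.3 and -0.9063 T_4 − 0.6820 T_5 = -1389.
Solving simultaneously: T_4 = 890.5 N, T_5 = 852.8 N.

T_4 ≈ 891 N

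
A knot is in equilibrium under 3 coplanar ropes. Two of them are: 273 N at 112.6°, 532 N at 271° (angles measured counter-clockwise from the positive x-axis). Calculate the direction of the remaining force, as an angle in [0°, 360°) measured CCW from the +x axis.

Sum the known components: ΣF_x = -95.63 N, ΣF_y = -279.9 N.
For equilibrium the remaining force must supply (−ΣF_x, −ΣF_y) = (95.63, 279.9) N.
Magnitude = √((95.63)² + (279.9)²) = 295.8 N; direction = atan2(279.9, 95.63) = 71.1°.

θ ≈ 71.1°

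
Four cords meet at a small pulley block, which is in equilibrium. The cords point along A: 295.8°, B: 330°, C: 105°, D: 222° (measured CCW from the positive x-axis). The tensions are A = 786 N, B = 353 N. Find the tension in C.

T_C ≈ 1220 N

Resolve: ΣF_x = 786 cos 295.8° + 353 cos 330° + T_C cos 105° + T_D cos 222° = 0.
        ΣF_y = 786 sin 295.8° + 353 sin 330° + T_C sin 105° + T_D sin 222° = 0.
The known terms sum to (647.8, -884.2) N, so -0.2588 T_C − 0.7431 T_D = -647.8 and 0.9659 T_C − 0.6691 T_D = 884.2.
Solving simultaneously: T_C = 1224 N, T_D = 445.4 N.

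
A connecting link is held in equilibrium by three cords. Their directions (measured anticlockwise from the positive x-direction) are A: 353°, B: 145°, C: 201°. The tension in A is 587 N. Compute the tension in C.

Resolve: ΣF_x = 587 cos 353° + T_B cos 145° + T_C cos 201° = 0.
        ΣF_y = 587 sin 353° + T_B sin 145° + T_C sin 201° = 0.
The known terms sum to (582.6, -71.54) N, so -0.8192 T_B − 0.9336 T_C = -582.6 and 0.5736 T_B − 0.3584 T_C = 71.54.
Solving simultaneously: T_B = 332.4 N, T_C = 332.4 N.

T_C ≈ 332 N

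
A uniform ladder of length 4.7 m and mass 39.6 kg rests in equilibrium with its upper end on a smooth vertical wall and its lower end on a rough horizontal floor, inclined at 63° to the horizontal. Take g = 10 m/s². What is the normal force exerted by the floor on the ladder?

ΣF_y = 0: N_floor = 39.6×10 = 396 N.

N_floor ≈ 396 N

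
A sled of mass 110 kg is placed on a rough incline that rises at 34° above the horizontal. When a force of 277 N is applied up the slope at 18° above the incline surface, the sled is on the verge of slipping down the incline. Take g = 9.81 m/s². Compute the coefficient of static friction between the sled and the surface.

On the verge of sliding down the incline, friction is at its maximum μN and acts up the slope.
Perpendicular to incline: N = W cos 34° − P sin 18° = 894.6 − 85.6 = 809 N.
Along incline: P cos 18° + μN = W sin 34° → μ = (W sin 34° − P cos 18°) / N = 0.4202.

μ ≈ 0.420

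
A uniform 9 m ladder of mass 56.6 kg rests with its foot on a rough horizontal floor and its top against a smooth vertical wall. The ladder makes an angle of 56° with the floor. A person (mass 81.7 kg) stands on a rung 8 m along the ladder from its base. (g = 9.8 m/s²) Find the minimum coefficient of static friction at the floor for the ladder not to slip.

ΣF_y = 0: N_floor = 56.6×9.8 + 81.7×9.8 = 1355.3 N.
Torques about the foot: N_wall · 9 sin 56° = 56.6×9.8×4.5 cos 56° + 81.7×9.8×8 cos 56° → N_wall = 667.11 N.
ΣF_x = 0: f_floor = N_wall = 667.11 N.
μ_min = f_floor / N_floor = 667.11 / 1355.3 = 0.4922.

μ_min ≈ 0.492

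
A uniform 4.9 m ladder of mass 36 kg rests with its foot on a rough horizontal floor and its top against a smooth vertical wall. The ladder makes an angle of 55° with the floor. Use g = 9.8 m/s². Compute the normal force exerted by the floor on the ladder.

ΣF_y = 0: N_floor = 36×9.8 = 352.8 N.

N_floor ≈ 353 N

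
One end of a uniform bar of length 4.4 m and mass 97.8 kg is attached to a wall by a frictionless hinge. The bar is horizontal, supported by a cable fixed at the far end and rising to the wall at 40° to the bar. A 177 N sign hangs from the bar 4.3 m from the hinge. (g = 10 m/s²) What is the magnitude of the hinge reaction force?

|H| ≈ 930 N

Take torques about the hinge: T sin 40° · 4.4 = 97.8×10×2.2 + 177×4.3 = 2912.7 N·m.
So T = 2912.7 / (0.6428 × 4.4) = 1029.9 N.
ΣF_x = 0: H_x = T cos 40° = 788.91 N.
ΣF_y = 0: H_y = (97.8×10 + 177) − T sin 40° = 1155 − 661.98 = 493.02 N.
|H| = √(H_x² + H_y²) = √((788.91)² + (493.02)²) = 930.3 N.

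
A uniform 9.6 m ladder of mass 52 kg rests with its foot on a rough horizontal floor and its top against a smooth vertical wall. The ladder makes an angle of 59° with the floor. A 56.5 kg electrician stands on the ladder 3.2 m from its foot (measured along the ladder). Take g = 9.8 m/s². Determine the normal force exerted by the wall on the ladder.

N_wall ≈ 264 N

Torques about the foot: N_wall · 9.6 sin 59° = 52×9.8×4.8 cos 59° + 56.5×9.8×3.2 cos 59° → N_wall = 264 N.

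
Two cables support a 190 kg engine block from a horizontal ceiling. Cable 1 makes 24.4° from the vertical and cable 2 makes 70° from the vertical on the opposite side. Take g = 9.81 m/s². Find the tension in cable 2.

T_2 ≈ 772 N

Angles from the horizontal: cable 1 is 90° − 24.4° = 65.6°, cable 2 is 90° − 70° = 20°.
Weight W = 190 × 9.81 = 1864 N acts straight down.
Horizontal: T_1 cos 65.6° = T_2 cos 20°  →  T_1 = 2.275 T_2.
Vertical: T_1 sin 65.6° + T_2 sin 20° = 1864.
Substituting the horizontal relation into the vertical equation gives 2.414 T_2 = 1864, so T_2 = 772.3 N.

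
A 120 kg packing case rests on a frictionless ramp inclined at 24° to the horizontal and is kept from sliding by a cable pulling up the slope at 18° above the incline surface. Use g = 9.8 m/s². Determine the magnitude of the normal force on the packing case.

Take axes along and perpendicular to the incline. Weight components: W sin 24° = 478.3 N down-slope, W cos 24° = 1074 N into the surface.
Along incline: T cos 18° = W sin 24° → T = 502.9 N.
Perpendicular: N = W cos 24° − T sin 18° = 918.9 N.

N ≈ 919 N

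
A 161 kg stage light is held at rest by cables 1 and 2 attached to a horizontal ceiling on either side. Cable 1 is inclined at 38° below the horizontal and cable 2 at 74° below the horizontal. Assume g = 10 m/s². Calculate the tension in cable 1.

T_1 ≈ 479 N

Weight W = 161 × 10 = 1610 N acts straight down.
Horizontal: T_1 cos 38° = T_2 cos 74°  →  T_2 = 2.859 T_1.
Vertical: T_1 sin 38° + T_2 sin 74° = 1610.
Substituting the horizontal relation into the vertical equation gives 3.364 T_1 = 1610, so T_1 = 478.6 N.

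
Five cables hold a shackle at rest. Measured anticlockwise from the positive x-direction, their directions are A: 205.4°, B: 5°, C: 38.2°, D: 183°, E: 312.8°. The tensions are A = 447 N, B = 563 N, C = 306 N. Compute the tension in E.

Resolve: ΣF_x = 447 cos 205.4° + 563 cos 5° + 306 cos 38.2° + T_D cos 183° + T_E cos 312.8° = 0.
        ΣF_y = 447 sin 205.4° + 563 sin 5° + 306 sin 38.2° + T_D sin 183° + T_E sin 312.8° = 0.
The known terms sum to (397.5, 46.57) N, so -0.9986 T_D + 0.6794 T_E = -397.5 and -0.0523 T_D − 0.7337 T_E = -46.57.
Solving simultaneously: T_D = 420.8 N, T_E = 33.45 N.

T_E ≈ 33.4 N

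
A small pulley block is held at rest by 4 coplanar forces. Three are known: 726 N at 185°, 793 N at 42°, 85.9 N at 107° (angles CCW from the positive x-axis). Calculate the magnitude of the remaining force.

Sum the known components: ΣF_x = -159 N, ΣF_y = 549.5 N.
For equilibrium the remaining force must supply (−ΣF_x, −ΣF_y) = (159, -549.5) N.
Magnitude = √((159)² + (-549.5)²) = 572 N; direction = atan2(-549.5, 159) = 286.1°.

F ≈ 572 N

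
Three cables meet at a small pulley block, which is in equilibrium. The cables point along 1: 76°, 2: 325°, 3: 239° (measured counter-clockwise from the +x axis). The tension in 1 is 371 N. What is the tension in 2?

T_2 ≈ 109 N

Resolve: ΣF_x = 371 cos 76° + T_2 cos 325° + T_3 cos 239° = 0.
        ΣF_y = 371 sin 76° + T_2 sin 325° + T_3 sin 239° = 0.
The known terms sum to (89.75, 360) N, so 0.8192 T_2 − 0.5150 T_3 = -89.75 and -0.5736 T_2 − 0.8572 T_3 = -360.
Solving simultaneously: T_2 = 108.7 N, T_3 = 347.2 N.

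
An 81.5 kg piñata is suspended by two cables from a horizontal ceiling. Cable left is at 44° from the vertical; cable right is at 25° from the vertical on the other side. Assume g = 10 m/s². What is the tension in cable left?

T_left ≈ 369 N

Angles from the horizontal: cable left is 90° − 44° = 46°, cable right is 90° − 25° = 65°.
Weight W = 81.5 × 10 = 815 N acts straight down.
Horizontal: T_left cos 46° = T_right cos 65°  →  T_right = 1.644 T_left.
Vertical: T_left sin 46° + T_right sin 65° = 815.
Substituting the horizontal relation into the vertical equation gives 2.209 T_left = 815, so T_left = 368.9 N.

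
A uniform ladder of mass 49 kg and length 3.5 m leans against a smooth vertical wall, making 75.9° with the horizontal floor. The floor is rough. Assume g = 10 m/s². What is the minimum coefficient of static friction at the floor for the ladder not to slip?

ΣF_y = 0: N_floor = 49×10 = 490 N.
Torques about the foot: N_wall · 3.5 sin 75.9° = 49×10×1.75 cos 75.9° → N_wall = 61.54 N.
ΣF_x = 0: f_floor = N_wall = 61.54 N.
μ_min = f_floor / N_floor = 61.54 / 490 = 0.1256.

μ_min ≈ 0.126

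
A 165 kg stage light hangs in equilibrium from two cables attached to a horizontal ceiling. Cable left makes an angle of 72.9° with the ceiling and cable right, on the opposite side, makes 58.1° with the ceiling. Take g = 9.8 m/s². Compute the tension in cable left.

Weight W = 165 × 9.8 = 1617 N acts straight down.
Horizontal: T_left cos 72.9° = T_right cos 58.1°  →  T_right = 0.5564 T_left.
Vertical: T_left sin 72.9° + T_right sin 58.1° = 1617.
Substituting the horizontal relation into the vertical equation gives 1.428 T_left = 1617, so T_left = 1132 N.

T_left ≈ 1130 N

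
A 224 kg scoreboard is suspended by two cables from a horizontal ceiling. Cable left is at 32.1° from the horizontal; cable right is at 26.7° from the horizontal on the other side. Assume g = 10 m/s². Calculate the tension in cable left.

Weight W = 224 × 10 = 2240 N acts straight down.
Horizontal: T_left cos 32.1° = T_right cos 26.7°  →  T_right = 0.9482 T_left.
Vertical: T_left sin 32.1° + T_right sin 26.7° = 2240.
Substituting the horizontal relation into the vertical equation gives 0.9575 T_left = 2240, so T_left = 2340 N.

T_left ≈ 2340 N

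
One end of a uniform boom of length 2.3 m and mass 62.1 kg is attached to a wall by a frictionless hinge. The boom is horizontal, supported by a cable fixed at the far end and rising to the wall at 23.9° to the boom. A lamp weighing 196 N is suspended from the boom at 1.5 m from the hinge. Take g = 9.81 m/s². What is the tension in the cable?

Take torques about the hinge: T sin 23.9° · 2.3 = 62.1×9.81×1.15 + 196×1.5 = 994.58 N·m.
So T = 994.58 / (0.4051 × 2.3) = 1067.3 N.

T ≈ 1070 N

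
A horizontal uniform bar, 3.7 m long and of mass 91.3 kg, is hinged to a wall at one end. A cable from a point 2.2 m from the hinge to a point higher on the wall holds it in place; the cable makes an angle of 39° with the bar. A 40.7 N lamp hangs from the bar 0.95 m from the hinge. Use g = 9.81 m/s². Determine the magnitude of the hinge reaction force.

Take torques about the hinge: T sin 39° · 2.2 = 91.3×9.81×1.85 + 40.7×0.95 = 1695.6 N·m.
So T = 1695.6 / (0.6293 × 2.2) = 1224.7 N.
ΣF_x = 0: H_x = T cos 39° = 951.78 N.
ΣF_y = 0: H_y = (91.3×9.81 + 40.7) − T sin 39° = 936.35 − 770.74 = 165.62 N.
|H| = √(H_x² + H_y²) = √((951.78)² + (165.62)²) = 966.08 N.

|H| ≈ 966 N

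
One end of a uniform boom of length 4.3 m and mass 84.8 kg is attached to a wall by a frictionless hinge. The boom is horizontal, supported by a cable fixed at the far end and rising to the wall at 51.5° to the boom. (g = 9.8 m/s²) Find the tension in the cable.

Take torques about the hinge: T sin 51.5° · 4.3 = 84.8×9.8×2.15 = 1786.7 N·m.
So T = 1786.7 / (0.7826 × 4.3) = 530.94 N.

T ≈ 531 N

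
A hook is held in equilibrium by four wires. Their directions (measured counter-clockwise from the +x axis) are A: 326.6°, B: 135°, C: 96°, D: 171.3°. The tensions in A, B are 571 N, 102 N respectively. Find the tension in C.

T_C ≈ 184 N

Resolve: ΣF_x = 571 cos 326.6° + 102 cos 135° + T_C cos 96° + T_D cos 171.3° = 0.
        ΣF_y = 571 sin 326.6° + 102 sin 135° + T_C sin 96° + T_D sin 171.3° = 0.
The known terms sum to (404.6, -242.2) N, so -0.1045 T_C − 0.9885 T_D = -404.6 and 0.9945 T_C + 0.1513 T_D = 242.2.
Solving simultaneously: T_C = 184.2 N, T_D = 389.8 N.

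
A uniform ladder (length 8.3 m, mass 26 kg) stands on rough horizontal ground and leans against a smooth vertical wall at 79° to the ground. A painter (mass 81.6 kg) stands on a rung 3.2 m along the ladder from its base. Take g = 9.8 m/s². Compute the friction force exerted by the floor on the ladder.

Torques about the foot: N_wall · 8.3 sin 79° = 26×9.8×4.15 cos 79° + 81.6×9.8×3.2 cos 79° → N_wall = 84.694 N.
ΣF_x = 0: f_floor = N_wall = 84.694 N.

f ≈ 84.7 N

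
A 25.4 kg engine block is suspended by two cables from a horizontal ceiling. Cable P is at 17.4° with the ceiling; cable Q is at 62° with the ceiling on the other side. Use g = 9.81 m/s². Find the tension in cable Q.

T_Q ≈ 242 N

Weight W = 25.4 × 9.81 = 249.2 N acts straight down.
Horizontal: T_P cos 17.4° = T_Q cos 62°  →  T_P = 0.492 T_Q.
Vertical: T_P sin 17.4° + T_Q sin 62° = 249.2.
Substituting the horizontal relation into the vertical equation gives 1.03 T_Q = 249.2, so T_Q = 241.9 N.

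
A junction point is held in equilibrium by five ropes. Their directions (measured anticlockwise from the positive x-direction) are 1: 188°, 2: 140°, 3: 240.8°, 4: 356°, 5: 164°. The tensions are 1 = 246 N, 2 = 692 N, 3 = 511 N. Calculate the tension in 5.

Resolve: ΣF_x = 246 cos 188° + 692 cos 140° + 511 cos 240.8° + T_4 cos 356° + T_5 cos 164° = 0.
        ΣF_y = 246 sin 188° + 692 sin 140° + 511 sin 240.8° + T_4 sin 356° + T_5 sin 164° = 0.
The known terms sum to (-1023, -35.49) N, so 0.9976 T_4 − 0.9613 T_5 = 1023 and -0.0698 T_4 + 0.2756 T_5 = 35.49.
Solving simultaneously: T_4 = 1520 N, T_5 = 513.5 N.

T_5 ≈ 514 N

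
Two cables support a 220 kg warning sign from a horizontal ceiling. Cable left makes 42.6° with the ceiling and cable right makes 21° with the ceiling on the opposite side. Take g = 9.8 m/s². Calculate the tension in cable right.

Weight W = 220 × 9.8 = 2156 N acts straight down.
Horizontal: T_left cos 42.6° = T_right cos 21°  →  T_left = 1.268 T_right.
Vertical: T_left sin 42.6° + T_right sin 21° = 2156.
Substituting the horizontal relation into the vertical equation gives 1.217 T_right = 2156, so T_right = 1772 N.

T_right ≈ 1770 N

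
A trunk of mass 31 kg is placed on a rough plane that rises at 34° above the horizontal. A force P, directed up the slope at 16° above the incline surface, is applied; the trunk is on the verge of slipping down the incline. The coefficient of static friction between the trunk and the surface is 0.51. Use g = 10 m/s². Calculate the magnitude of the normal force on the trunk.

N ≈ 243 N

On the verge of sliding down the incline, friction equals μN and acts up the slope.
Perpendicular: N + P sin 16° = W cos 34° = 257 N.
Along incline: P cos 16° + μN = W sin 34° with W sin 34° = 173.3 N.
Solving the pair for P and N: P = 51.52 N, N = 242.8 N (and f = μN = 123.8 N).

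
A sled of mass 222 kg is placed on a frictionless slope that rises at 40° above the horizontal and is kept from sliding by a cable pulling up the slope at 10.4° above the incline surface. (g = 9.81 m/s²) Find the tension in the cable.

Take axes along and perpendicular to the incline. Weight components: W sin 40° = 1400 N down-slope, W cos 40° = 1668 N into the surface.
Along incline: T cos 10.4° = W sin 40° → T = 1423 N.
Perpendicular: N = W cos 40° − T sin 10.4° = 1411 N.

T ≈ 1420 N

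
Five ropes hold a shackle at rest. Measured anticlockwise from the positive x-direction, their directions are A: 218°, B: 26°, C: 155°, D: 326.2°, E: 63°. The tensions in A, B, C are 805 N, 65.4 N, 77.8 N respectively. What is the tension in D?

Resolve: ΣF_x = 805 cos 218° + 65.4 cos 26° + 77.8 cos 155° + T_D cos 326.2° + T_E cos 63° = 0.
        ΣF_y = 805 sin 218° + 65.4 sin 26° + 77.8 sin 155° + T_D sin 326.2° + T_E sin 63° = 0.
The known terms sum to (-646.1, -434.1) N, so 0.8310 T_D + 0.4540 T_E = 646.1 and -0.5563 T_D + 0.8910 T_E = 434.1.
Solving simultaneously: T_D = 381.3 N, T_E = 725.2 N.

T_D ≈ 381 N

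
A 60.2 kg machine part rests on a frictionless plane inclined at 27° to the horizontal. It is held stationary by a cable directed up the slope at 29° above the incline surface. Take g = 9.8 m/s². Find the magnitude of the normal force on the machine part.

N ≈ 377 N

Take axes along and perpendicular to the incline. Weight components: W sin 27° = 267.8 N down-slope, W cos 27° = 525.7 N into the surface.
Along incline: T cos 29° = W sin 27° → T = 306.2 N.
Perpendicular: N = W cos 27° − T sin 29° = 377.2 N.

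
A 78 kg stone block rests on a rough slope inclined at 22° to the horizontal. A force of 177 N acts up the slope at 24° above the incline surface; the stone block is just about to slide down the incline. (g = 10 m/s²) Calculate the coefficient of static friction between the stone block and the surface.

μ ≈ 0.200

On the verge of sliding down the incline, friction is at its maximum μN and acts up the slope.
Perpendicular to incline: N = W cos 22° − P sin 24° = 723.2 − 71.99 = 651.2 N.
Along incline: P cos 24° + μN = W sin 22° → μ = (W sin 22° − P cos 24°) / N = 0.2004.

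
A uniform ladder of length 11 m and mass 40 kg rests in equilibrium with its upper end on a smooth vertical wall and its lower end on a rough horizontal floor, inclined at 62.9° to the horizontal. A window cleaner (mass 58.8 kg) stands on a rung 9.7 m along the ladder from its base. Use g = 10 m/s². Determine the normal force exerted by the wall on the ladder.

Torques about the foot: N_wall · 11 sin 62.9° = 40×10×5.5 cos 62.9° + 58.8×10×9.7 cos 62.9° → N_wall = 367.68 N.

N_wall ≈ 368 N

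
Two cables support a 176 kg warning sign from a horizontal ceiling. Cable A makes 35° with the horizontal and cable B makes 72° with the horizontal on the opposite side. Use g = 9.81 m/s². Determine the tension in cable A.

Weight W = 176 × 9.81 = 1727 N acts straight down.
Horizontal: T_A cos 35° = T_B cos 72°  →  T_B = 2.651 T_A.
Vertical: T_A sin 35° + T_B sin 72° = 1727.
Substituting the horizontal relation into the vertical equation gives 3.095 T_A = 1727, so T_A = 557.9 N.

T_A ≈ 558 N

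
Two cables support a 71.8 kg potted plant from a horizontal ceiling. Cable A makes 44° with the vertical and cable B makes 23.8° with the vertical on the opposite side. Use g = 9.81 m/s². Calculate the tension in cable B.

T_B ≈ 528 N

Angles from the horizontal: cable A is 90° − 44° = 46°, cable B is 90° − 23.8° = 66.2°.
Weight W = 71.8 × 9.81 = 704.4 N acts straight down.
Horizontal: T_A cos 46° = T_B cos 66.2°  →  T_A = 0.5809 T_B.
Vertical: T_A sin 46° + T_B sin 66.2° = 704.4.
Substituting the horizontal relation into the vertical equation gives 1.333 T_B = 704.4, so T_B = 528.5 N.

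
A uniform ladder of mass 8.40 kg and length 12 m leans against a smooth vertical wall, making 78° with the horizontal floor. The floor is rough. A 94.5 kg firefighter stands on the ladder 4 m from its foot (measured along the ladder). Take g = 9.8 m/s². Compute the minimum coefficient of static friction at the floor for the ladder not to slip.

ΣF_y = 0: N_floor = 8.40×9.8 + 94.5×9.8 = 1008.4 N.
Torques about the foot: N_wall · 12 sin 78° = 8.40×9.8×6 cos 78° + 94.5×9.8×4 cos 78° → N_wall = 74.365 N.
ΣF_x = 0: f_floor = N_wall = 74.365 N.
μ_min = f_floor / N_floor = 74.365 / 1008.4 = 0.07374.

μ_min ≈ 0.0737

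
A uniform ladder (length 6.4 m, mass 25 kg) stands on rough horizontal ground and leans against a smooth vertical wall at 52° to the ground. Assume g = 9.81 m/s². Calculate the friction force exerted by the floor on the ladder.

f ≈ 95.8 N

Torques about the foot: N_wall · 6.4 sin 52° = 25×9.81×3.2 cos 52° → N_wall = 95.805 N.
ΣF_x = 0: f_floor = N_wall = 95.805 N.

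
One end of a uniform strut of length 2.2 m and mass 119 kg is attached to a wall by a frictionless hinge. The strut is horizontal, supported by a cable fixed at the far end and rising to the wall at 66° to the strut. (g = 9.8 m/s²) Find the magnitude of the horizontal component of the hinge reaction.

H_x ≈ 260 N

Take torques about the hinge: T sin 66° · 2.2 = 119×9.8×1.1 = 1282.8 N·m.
So T = 1282.8 / (0.9135 × 2.2) = 638.28 N.
ΣF_x = 0: H_x = T cos 66° = 259.61 N.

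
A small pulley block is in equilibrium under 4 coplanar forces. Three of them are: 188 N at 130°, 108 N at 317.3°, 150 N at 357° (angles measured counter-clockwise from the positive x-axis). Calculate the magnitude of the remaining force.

F ≈ 125 N

Sum the known components: ΣF_x = 108.3 N, ΣF_y = 62.92 N.
For equilibrium the remaining force must supply (−ΣF_x, −ΣF_y) = (-108.3, -62.92) N.
Magnitude = √((-108.3)² + (-62.92)²) = 125.3 N; direction = atan2(-62.92, -108.3) = 210.2°.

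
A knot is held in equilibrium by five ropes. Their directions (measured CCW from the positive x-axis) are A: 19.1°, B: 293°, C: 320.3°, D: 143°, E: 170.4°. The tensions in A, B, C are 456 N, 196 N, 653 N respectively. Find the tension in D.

T_D ≈ 595 N

Resolve: ΣF_x = 456 cos 19.1° + 196 cos 293° + 653 cos 320.3° + T_D cos 143° + T_E cos 170.4° = 0.
        ΣF_y = 456 sin 19.1° + 196 sin 293° + 653 sin 320.3° + T_D sin 143° + T_E sin 170.4° = 0.
The known terms sum to (1010, -448.3) N, so -0.7986 T_D − 0.9860 T_E = -1010 and 0.6018 T_D + 0.1668 T_E = 448.3.
Solving simultaneously: T_D = 594.6 N, T_E = 542.6 N.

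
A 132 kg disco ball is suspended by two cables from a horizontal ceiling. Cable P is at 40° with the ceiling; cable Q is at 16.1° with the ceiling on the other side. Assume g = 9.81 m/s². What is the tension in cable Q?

T_Q ≈ 1200 N

Weight W = 132 × 9.81 = 1295 N acts straight down.
Horizontal: T_P cos 40° = T_Q cos 16.1°  →  T_P = 1.254 T_Q.
Vertical: T_P sin 40° + T_Q sin 16.1° = 1295.
Substituting the horizontal relation into the vertical equation gives 1.084 T_Q = 1295, so T_Q = 1195 N.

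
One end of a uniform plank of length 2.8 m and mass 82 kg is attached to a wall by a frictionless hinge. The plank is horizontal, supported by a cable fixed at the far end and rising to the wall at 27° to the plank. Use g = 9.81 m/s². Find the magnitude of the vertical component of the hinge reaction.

|H_y| ≈ 402 N

Take torques about the hinge: T sin 27° · 2.8 = 82×9.81×1.4 = 1126.2 N·m.
So T = 1126.2 / (0.4540 × 2.8) = 885.94 N.
ΣF_y = 0: H_y = (82×9.81) − T sin 27° = 804.42 − 402.21 = 402.21 N.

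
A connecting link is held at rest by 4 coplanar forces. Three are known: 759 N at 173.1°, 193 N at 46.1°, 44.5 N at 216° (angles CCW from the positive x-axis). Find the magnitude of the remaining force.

F ≈ 687 N

Sum the known components: ΣF_x = -655.7 N, ΣF_y = 204.1 N.
For equilibrium the remaining force must supply (−ΣF_x, −ΣF_y) = (655.7, -204.1) N.
Magnitude = √((655.7)² + (-204.1)²) = 686.7 N; direction = atan2(-204.1, 655.7) = 342.7°.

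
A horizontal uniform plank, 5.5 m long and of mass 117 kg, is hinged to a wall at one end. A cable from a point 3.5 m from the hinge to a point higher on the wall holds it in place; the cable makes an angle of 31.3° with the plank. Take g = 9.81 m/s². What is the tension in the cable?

T ≈ 1740 N

Take torques about the hinge: T sin 31.3° · 3.5 = 117×9.81×2.75 = 3156.4 N·m.
So T = 3156.4 / (0.5195 × 3.5) = 1735.9 N.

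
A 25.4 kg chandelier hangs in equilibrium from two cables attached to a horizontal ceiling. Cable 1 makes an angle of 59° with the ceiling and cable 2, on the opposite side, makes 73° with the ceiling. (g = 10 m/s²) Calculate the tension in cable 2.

Weight W = 25.4 × 10 = 254 N acts straight down.
Horizontal: T_1 cos 59° = T_2 cos 73°  →  T_1 = 0.5677 T_2.
Vertical: T_1 sin 59° + T_2 sin 73° = 254.
Substituting the horizontal relation into the vertical equation gives 1.443 T_2 = 254, so T_2 = 176 N.

T_2 ≈ 176 N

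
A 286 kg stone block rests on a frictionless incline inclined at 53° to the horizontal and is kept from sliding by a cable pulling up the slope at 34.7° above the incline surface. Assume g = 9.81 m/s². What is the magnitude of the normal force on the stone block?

Take axes along and perpendicular to the incline. Weight components: W sin 53° = 2241 N down-slope, W cos 53° = 1688 N into the surface.
Along incline: T cos 34.7° = W sin 53° → T = 2725 N.
Perpendicular: N = W cos 53° − T sin 34.7° = 137 N.

N ≈ 137 N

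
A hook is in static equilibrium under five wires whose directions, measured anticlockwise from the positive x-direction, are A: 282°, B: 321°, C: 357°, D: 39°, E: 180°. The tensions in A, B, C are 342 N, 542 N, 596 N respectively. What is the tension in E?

Resolve: ΣF_x = 342 cos 282° + 542 cos 321° + 596 cos 357° + T_D cos 39° + T_E cos 180° = 0.
        ΣF_y = 342 sin 282° + 542 sin 321° + 596 sin 357° + T_D sin 39° + T_E sin 180° = 0.
The known terms sum to (1088, -706.8) N, so 0.7771 T_D − 1.0000 T_E = -1088 and 0.6293 T_D + 0.0000 T_E = 706.8.
Solving simultaneously: T_D = 1123 N, T_E = 1960 N.

T_E ≈ 1960 N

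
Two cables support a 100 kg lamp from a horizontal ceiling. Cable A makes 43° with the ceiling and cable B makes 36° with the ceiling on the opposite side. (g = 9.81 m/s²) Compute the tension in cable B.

Weight W = 100 × 9.81 = 981 N acts straight down.
Horizontal: T_A cos 43° = T_B cos 36°  →  T_A = 1.106 T_B.
Vertical: T_A sin 43° + T_B sin 36° = 981.
Substituting the horizontal relation into the vertical equation gives 1.342 T_B = 981, so T_B = 730.9 N.

T_B ≈ 731 N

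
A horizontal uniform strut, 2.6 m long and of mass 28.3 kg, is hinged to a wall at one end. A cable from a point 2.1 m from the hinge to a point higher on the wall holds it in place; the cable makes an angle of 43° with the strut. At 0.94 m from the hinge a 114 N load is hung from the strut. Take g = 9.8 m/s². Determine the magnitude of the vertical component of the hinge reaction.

Take torques about the hinge: T sin 43° · 2.1 = 28.3×9.8×1.3 + 114×0.94 = 467.7 N·m.
So T = 467.7 / (0.6820 × 2.1) = 326.56 N.
ΣF_y = 0: H_y = (28.3×9.8 + 114) − T sin 43° = 391.34 − 222.72 = 168.62 N.

|H_y| ≈ 169 N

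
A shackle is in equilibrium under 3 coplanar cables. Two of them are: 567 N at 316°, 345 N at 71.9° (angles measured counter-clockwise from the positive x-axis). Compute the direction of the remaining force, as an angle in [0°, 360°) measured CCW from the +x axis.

Sum the known components: ΣF_x = 515 N, ΣF_y = -65.94 N.
For equilibrium the remaining force must supply (−ΣF_x, −ΣF_y) = (-515, 65.94) N.
Magnitude = √((-515)² + (65.94)²) = 519.3 N; direction = atan2(65.94, -515) = 172.7°.

θ ≈ 173°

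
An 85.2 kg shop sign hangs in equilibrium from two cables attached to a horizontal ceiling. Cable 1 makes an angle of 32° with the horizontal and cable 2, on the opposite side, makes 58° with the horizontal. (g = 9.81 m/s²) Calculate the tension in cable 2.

Weight W = 85.2 × 9.81 = 835.8 N acts straight down.
Horizontal: T_1 cos 32° = T_2 cos 58°  →  T_1 = 0.6249 T_2.
Vertical: T_1 sin 32° + T_2 sin 58° = 835.8.
Substituting the horizontal relation into the vertical equation gives 1.179 T_2 = 835.8, so T_2 = 708.8 N.

T_2 ≈ 709 N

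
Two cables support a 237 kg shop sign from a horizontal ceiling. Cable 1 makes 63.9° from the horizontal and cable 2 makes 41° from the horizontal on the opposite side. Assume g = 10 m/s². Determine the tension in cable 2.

T_2 ≈ 1080 N

Weight W = 237 × 10 = 2370 N acts straight down.
Horizontal: T_1 cos 63.9° = T_2 cos 41°  →  T_1 = 1.715 T_2.
Vertical: T_1 sin 63.9° + T_2 sin 41° = 2370.
Substituting the horizontal relation into the vertical equation gives 2.197 T_2 = 2370, so T_2 = 1079 N.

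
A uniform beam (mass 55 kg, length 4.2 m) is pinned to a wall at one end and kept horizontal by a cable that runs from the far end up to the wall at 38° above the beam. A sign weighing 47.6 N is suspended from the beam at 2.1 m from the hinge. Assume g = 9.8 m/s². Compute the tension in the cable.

T ≈ 476 N

Take torques about the hinge: T sin 38° · 4.2 = 55×9.8×2.1 + 47.6×2.1 = 1231.9 N·m.
So T = 1231.9 / (0.6157 × 4.2) = 476.4 N.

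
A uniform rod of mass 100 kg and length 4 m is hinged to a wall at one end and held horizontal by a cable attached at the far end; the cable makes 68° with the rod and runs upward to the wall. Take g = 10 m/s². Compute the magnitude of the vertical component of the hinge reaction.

Take torques about the hinge: T sin 68° · 4 = 100×10×2 = 2000 N·m.
So T = 2000 / (0.9272 × 4) = 539.27 N.
ΣF_y = 0: H_y = (100×10) − T sin 68° = 1000 − 500 = 500 N.

|H_y| ≈ 500 N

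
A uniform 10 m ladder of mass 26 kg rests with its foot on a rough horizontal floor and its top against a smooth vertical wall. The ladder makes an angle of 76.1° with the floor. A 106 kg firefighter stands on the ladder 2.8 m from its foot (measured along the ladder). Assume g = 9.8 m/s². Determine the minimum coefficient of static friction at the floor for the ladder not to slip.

ΣF_y = 0: N_floor = 26×9.8 + 106×9.8 = 1293.6 N.
Torques about the foot: N_wall · 10 sin 76.1° = 26×9.8×5 cos 76.1° + 106×9.8×2.8 cos 76.1° → N_wall = 103.51 N.
ΣF_x = 0: f_floor = N_wall = 103.51 N.
μ_min = f_floor / N_floor = 103.51 / 1293.6 = 0.08002.

μ_min ≈ 0.0800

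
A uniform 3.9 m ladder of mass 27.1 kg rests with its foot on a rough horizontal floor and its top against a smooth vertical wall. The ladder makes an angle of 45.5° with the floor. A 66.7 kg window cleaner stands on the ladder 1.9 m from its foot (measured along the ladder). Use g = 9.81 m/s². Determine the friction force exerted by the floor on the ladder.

Torques about the foot: N_wall · 3.9 sin 45.5° = 27.1×9.81×1.95 cos 45.5° + 66.7×9.81×1.9 cos 45.5° → N_wall = 443.88 N.
ΣF_x = 0: f_floor = N_wall = 443.88 N.

f ≈ 444 N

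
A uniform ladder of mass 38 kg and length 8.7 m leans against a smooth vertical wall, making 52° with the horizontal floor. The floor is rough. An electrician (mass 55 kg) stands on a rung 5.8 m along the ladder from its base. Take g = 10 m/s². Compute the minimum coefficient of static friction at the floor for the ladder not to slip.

ΣF_y = 0: N_floor = 38×10 + 55×10 = 930 N.
Torques about the foot: N_wall · 8.7 sin 52° = 38×10×4.35 cos 52° + 55×10×5.8 cos 52° → N_wall = 434.92 N.
ΣF_x = 0: f_floor = N_wall = 434.92 N.
μ_min = f_floor / N_floor = 434.92 / 930 = 0.4677.

μ_min ≈ 0.468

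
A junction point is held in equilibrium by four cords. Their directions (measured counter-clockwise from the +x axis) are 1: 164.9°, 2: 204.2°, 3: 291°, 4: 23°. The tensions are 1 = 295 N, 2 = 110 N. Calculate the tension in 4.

Resolve: ΣF_x = 295 cos 164.9° + 110 cos 204.2° + T_3 cos 291° + T_4 cos 23° = 0.
        ΣF_y = 295 sin 164.9° + 110 sin 204.2° + T_3 sin 291° + T_4 sin 23° = 0.
The known terms sum to (-385.1, 31.76) N, so 0.3584 T_3 + 0.9205 T_4 = 385.1 and -0.9336 T_3 + 0.3907 T_4 = -31.76.
Solving simultaneously: T_3 = 179.8 N, T_4 = 348.4 N.

T_4 ≈ 348 N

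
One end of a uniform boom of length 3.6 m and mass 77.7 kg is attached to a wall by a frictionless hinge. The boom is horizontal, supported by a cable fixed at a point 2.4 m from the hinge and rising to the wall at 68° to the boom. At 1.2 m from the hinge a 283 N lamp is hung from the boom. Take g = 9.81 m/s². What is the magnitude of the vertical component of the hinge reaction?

Take torques about the hinge: T sin 68° · 2.4 = 77.7×9.81×1.8 + 283×1.2 = 1711.6 N·m.
So T = 1711.6 / (0.9272 × 2.4) = 769.19 N.
ΣF_y = 0: H_y = (77.7×9.81 + 283) − T sin 68° = 1045.2 − 713.18 = 332.06 N.

|H_y| ≈ 332 N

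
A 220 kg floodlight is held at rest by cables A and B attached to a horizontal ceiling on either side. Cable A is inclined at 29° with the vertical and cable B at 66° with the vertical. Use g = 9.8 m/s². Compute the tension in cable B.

Angles from the horizontal: cable A is 90° − 29° = 61°, cable B is 90° − 66° = 24°.
Weight W = 220 × 9.8 = 2156 N acts straight down.
Horizontal: T_A cos 61° = T_B cos 24°  →  T_A = 1.884 T_B.
Vertical: T_A sin 61° + T_B sin 24° = 2156.
Substituting the horizontal relation into the vertical equation gives 2.055 T_B = 2156, so T_B = 1049 N.

T_B ≈ 1050 N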